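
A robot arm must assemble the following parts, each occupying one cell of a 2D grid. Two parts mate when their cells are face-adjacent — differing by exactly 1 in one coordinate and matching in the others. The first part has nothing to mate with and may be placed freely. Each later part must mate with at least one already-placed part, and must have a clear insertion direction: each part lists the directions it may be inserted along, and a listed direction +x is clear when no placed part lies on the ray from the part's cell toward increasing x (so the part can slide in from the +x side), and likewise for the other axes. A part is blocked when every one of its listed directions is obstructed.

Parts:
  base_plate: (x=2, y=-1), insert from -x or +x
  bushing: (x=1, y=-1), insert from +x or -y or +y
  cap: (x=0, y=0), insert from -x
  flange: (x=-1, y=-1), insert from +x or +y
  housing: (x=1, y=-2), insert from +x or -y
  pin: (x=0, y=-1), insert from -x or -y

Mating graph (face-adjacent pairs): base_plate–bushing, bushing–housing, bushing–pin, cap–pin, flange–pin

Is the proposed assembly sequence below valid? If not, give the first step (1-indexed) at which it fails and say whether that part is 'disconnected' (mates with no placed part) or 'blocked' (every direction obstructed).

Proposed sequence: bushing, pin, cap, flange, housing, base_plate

Valid

1. bushing@(1, -1) [+x clear] — {bushing}
2. pin@(0, -1) [-x clear] — {bushing, pin}
3. cap@(0, 0) [-x clear] — {bushing, cap, pin}
4. flange@(-1, -1) [+y clear] — {bushing, cap, flange, pin}
5. housing@(1, -2) [+x clear] — {bushing, cap, flange, housing, pin}
6. base_plate@(2, -1) [+x clear] — {base_plate, bushing, cap, flange, housing, pin}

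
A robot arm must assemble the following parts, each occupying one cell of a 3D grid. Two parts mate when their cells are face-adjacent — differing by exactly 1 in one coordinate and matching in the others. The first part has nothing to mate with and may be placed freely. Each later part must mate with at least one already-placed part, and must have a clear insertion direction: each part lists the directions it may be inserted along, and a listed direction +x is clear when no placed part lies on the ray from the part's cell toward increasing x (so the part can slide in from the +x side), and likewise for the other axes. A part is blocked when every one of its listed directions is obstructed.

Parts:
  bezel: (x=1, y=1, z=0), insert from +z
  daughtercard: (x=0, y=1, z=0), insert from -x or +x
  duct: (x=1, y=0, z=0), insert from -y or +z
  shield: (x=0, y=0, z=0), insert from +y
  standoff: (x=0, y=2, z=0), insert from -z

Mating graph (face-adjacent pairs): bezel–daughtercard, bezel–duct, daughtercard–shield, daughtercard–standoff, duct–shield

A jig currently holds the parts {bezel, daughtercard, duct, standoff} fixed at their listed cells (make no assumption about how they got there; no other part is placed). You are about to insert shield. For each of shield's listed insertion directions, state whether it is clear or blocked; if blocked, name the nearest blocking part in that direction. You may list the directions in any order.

+y: nearest on ray is daughtercard@(0, 1, 0) ⇒ blocked

+y: blocked by daughtercard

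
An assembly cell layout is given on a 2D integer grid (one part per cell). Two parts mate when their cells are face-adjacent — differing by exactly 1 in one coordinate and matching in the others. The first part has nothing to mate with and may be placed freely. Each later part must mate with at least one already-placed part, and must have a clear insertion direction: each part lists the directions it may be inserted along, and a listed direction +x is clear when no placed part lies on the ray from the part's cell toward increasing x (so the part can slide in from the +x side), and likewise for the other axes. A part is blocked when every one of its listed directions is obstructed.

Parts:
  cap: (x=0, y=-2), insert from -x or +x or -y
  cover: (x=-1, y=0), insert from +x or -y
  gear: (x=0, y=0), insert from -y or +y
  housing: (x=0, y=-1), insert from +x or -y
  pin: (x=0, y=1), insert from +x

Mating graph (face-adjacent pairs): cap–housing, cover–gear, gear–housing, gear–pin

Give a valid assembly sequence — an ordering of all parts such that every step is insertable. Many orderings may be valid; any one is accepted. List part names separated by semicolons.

cap; housing; gear; cover; pin

1. cap@(0, -2) [-x clear] — {cap}
2. housing@(0, -1) [+x clear] — {cap, housing}
3. gear@(0, 0) [+y clear] — {cap, gear, housing}
4. cover@(-1, 0) [-y clear] — {cap, cover, gear, housing}
5. pin@(0, 1) [+x clear] — {cap, cover, gear, housing, pin}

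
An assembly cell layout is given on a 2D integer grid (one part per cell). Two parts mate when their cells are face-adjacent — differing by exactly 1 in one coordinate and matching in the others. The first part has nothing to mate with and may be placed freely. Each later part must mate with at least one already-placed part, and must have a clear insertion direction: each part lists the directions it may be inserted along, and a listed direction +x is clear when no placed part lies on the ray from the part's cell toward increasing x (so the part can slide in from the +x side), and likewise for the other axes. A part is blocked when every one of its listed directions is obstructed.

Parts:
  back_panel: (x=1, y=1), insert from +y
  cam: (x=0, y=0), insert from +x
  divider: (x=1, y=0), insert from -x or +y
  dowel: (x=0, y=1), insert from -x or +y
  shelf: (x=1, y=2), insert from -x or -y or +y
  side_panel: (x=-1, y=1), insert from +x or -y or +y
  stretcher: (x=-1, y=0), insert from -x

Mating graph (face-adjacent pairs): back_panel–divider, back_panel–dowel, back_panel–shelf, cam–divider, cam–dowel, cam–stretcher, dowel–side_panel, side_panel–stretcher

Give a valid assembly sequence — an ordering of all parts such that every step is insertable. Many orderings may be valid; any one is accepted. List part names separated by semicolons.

1. stretcher@(-1, 0) [-x clear] — {stretcher}
2. cam@(0, 0) [+x clear] — {cam, stretcher}
3. side_panel@(-1, 1) [+x clear] — {cam, side_panel, stretcher}
4. divider@(1, 0) [+y clear] — {cam, divider, side_panel, stretcher}
5. back_panel@(1, 1) [+y clear] — {back_panel, cam, divider, side_panel, stretcher}
6. shelf@(1, 2) [-x clear] — {back_panel, cam, divider, shelf, side_panel, stretcher}
7. dowel@(0, 1) [+y clear] — {back_panel, cam, divider, dowel, shelf, side_panel, stretcher}

stretcher; cam; side_panel; divider; back_panel; shelf; dowel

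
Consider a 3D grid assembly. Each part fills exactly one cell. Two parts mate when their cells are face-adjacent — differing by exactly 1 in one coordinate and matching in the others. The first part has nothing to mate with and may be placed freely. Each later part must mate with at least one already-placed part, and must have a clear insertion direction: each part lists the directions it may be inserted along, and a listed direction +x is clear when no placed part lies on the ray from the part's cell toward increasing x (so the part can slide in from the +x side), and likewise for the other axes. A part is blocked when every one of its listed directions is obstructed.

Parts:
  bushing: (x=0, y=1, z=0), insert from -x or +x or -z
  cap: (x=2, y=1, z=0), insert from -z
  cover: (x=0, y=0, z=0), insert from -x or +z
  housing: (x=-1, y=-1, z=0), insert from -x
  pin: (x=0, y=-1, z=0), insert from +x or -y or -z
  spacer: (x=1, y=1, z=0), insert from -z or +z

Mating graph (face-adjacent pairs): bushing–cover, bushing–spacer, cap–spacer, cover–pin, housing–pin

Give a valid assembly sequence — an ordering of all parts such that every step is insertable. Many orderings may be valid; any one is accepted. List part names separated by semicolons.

cover; pin; housing; bushing; spacer; cap

1. cover@(0, 0, 0) [-x clear] — {cover}
2. pin@(0, -1, 0) [+x clear] — {cover, pin}
3. housing@(-1, -1, 0) [-x clear] — {cover, housing, pin}
4. bushing@(0, 1, 0) [-x clear] — {bushing, cover, housing, pin}
5. spacer@(1, 1, 0) [-z clear] — {bushing, cover, housing, pin, spacer}
6. cap@(2, 1, 0) [-z clear] — {bushing, cap, cover, housing, pin, spacer}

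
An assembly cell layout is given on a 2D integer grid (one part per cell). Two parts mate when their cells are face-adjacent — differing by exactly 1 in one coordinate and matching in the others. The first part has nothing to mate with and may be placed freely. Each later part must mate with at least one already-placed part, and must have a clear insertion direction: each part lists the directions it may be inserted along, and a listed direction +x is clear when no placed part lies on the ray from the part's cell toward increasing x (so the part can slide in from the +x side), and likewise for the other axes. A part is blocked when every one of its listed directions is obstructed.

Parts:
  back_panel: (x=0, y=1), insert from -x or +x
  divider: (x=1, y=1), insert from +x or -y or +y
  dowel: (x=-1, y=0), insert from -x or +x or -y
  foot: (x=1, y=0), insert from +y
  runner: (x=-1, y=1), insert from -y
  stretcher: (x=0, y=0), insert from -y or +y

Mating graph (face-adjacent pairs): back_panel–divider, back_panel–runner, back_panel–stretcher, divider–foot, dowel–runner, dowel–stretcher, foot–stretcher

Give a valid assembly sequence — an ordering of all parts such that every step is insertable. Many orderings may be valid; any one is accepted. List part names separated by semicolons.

back_panel; stretcher; foot; divider; runner; dowel

1. back_panel@(0, 1) [-x clear] — {back_panel}
2. stretcher@(0, 0) [-y clear] — {back_panel, stretcher}
3. foot@(1, 0) [+y clear] — {back_panel, foot, stretcher}
4. divider@(1, 1) [+x clear] — {back_panel, divider, foot, stretcher}
5. runner@(-1, 1) [-y clear] — {back_panel, divider, foot, runner, stretcher}
6. dowel@(-1, 0) [-x clear] — {back_panel, divider, dowel, foot, runner, stretcher}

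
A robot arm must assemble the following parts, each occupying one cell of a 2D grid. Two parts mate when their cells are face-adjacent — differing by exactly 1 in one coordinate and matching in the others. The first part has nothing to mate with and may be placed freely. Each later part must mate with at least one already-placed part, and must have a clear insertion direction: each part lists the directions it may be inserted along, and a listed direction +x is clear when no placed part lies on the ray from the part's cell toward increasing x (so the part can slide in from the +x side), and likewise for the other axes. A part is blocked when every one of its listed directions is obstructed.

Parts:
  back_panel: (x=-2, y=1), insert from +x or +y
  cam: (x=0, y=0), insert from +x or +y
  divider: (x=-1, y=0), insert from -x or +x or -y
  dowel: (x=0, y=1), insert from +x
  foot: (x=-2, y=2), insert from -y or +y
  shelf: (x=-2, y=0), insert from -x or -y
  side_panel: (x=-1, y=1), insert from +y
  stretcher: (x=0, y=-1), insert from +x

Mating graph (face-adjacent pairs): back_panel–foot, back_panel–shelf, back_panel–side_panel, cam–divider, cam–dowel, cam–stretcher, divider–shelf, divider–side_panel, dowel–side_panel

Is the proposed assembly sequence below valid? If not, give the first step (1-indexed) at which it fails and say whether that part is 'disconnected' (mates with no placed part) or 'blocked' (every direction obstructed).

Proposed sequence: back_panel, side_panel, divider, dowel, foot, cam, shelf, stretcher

1. back_panel@(-2, 1) [+x clear] — {back_panel}
2. side_panel@(-1, 1) [+y clear] — {back_panel, side_panel}
3. divider@(-1, 0) [-x clear] — {back_panel, divider, side_panel}
4. dowel@(0, 1) [+x clear] — {back_panel, divider, dowel, side_panel}
5. foot@(-2, 2) [+y clear] — {back_panel, divider, dowel, foot, side_panel}
6. cam@(0, 0) [+x clear] — {back_panel, cam, divider, dowel, foot, side_panel}
7. shelf@(-2, 0) [-x clear] — {back_panel, cam, divider, dowel, foot, shelf, side_panel}
8. stretcher@(0, -1) [+x clear] — {back_panel, cam, divider, dowel, foot, shelf, side_panel, stretcher}

Valid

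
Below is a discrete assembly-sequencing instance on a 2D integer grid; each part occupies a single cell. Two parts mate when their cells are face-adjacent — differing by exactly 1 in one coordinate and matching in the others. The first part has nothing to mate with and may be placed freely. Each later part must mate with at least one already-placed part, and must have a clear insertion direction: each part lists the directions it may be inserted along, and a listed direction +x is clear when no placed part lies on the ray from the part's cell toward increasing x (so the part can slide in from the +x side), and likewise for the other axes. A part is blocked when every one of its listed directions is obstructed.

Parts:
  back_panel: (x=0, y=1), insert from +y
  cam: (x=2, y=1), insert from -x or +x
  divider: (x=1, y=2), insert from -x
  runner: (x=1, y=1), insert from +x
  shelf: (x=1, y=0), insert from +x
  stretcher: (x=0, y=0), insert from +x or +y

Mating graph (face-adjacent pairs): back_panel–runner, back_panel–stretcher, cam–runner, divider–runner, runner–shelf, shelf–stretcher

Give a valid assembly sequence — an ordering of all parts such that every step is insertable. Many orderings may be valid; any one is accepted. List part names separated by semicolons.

1. stretcher@(0, 0) [+x clear] — {stretcher}
2. shelf@(1, 0) [+x clear] — {shelf, stretcher}
3. back_panel@(0, 1) [+y clear] — {back_panel, shelf, stretcher}
4. runner@(1, 1) [+x clear] — {back_panel, runner, shelf, stretcher}
5. divider@(1, 2) [-x clear] — {back_panel, divider, runner, shelf, stretcher}
6. cam@(2, 1) [+x clear] — {back_panel, cam, divider, runner, shelf, stretcher}

stretcher; shelf; back_panel; runner; divider; cam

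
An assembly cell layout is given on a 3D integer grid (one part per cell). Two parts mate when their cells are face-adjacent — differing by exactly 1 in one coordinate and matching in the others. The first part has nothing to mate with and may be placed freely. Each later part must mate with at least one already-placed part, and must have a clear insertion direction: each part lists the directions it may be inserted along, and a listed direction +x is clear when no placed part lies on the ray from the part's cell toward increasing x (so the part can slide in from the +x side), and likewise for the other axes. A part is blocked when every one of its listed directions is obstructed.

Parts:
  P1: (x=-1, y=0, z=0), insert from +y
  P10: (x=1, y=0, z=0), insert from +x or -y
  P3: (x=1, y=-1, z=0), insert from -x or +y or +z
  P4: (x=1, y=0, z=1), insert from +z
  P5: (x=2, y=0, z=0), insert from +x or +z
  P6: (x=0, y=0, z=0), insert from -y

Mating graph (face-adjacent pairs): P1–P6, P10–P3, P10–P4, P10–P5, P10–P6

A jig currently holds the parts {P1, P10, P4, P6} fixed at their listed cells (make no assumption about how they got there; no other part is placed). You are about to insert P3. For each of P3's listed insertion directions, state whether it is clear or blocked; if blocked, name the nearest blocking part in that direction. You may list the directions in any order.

-x: ray from P3(1, -1, 0) has no placed part ⇒ clear
+y: nearest on ray is P10@(1, 0, 0) ⇒ blocked
+z: ray from P3(1, -1, 0) has no placed part ⇒ clear

+y: blocked by P10; +z: clear; -x: clear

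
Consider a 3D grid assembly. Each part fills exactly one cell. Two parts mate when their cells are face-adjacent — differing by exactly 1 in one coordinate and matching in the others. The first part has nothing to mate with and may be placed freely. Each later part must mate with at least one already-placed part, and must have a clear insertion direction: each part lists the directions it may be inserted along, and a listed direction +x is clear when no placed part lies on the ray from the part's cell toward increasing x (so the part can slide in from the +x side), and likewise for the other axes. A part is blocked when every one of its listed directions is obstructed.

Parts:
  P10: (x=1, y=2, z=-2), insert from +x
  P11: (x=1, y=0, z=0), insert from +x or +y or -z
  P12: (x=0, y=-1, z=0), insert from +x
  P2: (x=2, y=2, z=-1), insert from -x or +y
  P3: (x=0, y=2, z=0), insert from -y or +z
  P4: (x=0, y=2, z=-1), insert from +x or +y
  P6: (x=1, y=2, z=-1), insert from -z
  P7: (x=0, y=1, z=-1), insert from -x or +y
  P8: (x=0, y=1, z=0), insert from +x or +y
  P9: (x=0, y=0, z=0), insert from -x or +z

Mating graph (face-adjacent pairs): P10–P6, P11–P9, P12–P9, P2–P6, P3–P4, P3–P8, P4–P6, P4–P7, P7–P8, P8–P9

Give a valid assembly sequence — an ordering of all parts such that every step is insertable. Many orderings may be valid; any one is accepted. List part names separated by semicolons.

P12; P9; P8; P7; P4; P6; P10; P11; P3; P2

1. P12@(0, -1, 0) [+x clear] — {P12}
2. P9@(0, 0, 0) [-x clear] — {P12, P9}
3. P8@(0, 1, 0) [+x clear] — {P12, P8, P9}
4. P7@(0, 1, -1) [-x clear] — {P12, P7, P8, P9}
5. P4@(0, 2, -1) [+x clear] — {P12, P4, P7, P8, P9}
6. P6@(1, 2, -1) [-z clear] — {P12, P4, P6, P7, P8, P9}
7. P10@(1, 2, -2) [+x clear] — {P10, P12, P4, P6, P7, P8, P9}
8. P11@(1, 0, 0) [+x clear] — {P10, P11, P12, P4, P6, P7, P8, P9}
9. P3@(0, 2, 0) [+z clear] — {P10, P11, P12, P3, P4, P6, P7, P8, P9}
10. P2@(2, 2, -1) [+y clear] — {P10, P11, P12, P2, P3, P4, P6, P7, P8, P9}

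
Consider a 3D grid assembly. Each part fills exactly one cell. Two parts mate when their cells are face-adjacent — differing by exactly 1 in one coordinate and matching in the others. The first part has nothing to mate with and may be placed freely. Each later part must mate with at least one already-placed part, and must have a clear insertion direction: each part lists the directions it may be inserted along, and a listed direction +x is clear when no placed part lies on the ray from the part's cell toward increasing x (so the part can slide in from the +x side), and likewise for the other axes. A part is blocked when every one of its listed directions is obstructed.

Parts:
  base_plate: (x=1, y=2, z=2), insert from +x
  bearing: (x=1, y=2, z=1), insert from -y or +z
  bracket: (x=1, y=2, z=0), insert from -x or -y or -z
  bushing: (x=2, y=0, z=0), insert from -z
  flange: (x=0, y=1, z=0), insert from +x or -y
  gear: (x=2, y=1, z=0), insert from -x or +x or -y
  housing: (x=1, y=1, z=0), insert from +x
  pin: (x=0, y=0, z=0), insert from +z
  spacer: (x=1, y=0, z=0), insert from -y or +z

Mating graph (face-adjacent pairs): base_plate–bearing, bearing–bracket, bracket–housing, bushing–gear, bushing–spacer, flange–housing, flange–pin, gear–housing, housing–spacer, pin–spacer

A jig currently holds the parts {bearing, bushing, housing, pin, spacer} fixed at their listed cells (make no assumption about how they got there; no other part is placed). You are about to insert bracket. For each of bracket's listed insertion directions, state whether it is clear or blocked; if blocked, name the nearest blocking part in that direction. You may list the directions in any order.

-x: ray from bracket(1, 2, 0) has no placed part ⇒ clear
-y: nearest on ray is housing@(1, 1, 0) ⇒ blocked
-z: ray from bracket(1, 2, 0) has no placed part ⇒ clear

-x: clear; -y: blocked by housing; -z: clear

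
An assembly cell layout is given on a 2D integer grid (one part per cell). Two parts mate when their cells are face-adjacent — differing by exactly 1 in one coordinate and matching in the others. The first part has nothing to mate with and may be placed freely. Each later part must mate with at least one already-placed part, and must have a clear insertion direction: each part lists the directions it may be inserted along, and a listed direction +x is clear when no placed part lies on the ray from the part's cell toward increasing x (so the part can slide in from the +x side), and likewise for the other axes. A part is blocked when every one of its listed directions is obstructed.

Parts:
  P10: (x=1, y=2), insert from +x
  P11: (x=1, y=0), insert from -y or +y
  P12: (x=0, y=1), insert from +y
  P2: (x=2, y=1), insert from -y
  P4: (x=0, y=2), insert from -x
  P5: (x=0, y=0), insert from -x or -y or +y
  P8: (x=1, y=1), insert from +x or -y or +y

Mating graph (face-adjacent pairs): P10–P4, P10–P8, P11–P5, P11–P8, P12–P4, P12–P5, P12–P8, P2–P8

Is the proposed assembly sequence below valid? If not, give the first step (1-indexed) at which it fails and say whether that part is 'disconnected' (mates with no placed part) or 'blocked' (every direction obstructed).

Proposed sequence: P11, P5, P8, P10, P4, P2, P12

Invalid at step 7 (blocked)

1. P11@(1, 0) [-y clear] — {P11}
2. P5@(0, 0) [-x clear] — {P11, P5}
3. P8@(1, 1) [+x clear] — {P11, P5, P8}
4. P10@(1, 2) [+x clear] — {P10, P11, P5, P8}
5. P4@(0, 2) [-x clear] — {P10, P11, P4, P5, P8}
6. P2@(2, 1) [-y clear] — {P10, P11, P2, P4, P5, P8}
7. P12@(0, 1) — +y all obstructed ⇒ blocked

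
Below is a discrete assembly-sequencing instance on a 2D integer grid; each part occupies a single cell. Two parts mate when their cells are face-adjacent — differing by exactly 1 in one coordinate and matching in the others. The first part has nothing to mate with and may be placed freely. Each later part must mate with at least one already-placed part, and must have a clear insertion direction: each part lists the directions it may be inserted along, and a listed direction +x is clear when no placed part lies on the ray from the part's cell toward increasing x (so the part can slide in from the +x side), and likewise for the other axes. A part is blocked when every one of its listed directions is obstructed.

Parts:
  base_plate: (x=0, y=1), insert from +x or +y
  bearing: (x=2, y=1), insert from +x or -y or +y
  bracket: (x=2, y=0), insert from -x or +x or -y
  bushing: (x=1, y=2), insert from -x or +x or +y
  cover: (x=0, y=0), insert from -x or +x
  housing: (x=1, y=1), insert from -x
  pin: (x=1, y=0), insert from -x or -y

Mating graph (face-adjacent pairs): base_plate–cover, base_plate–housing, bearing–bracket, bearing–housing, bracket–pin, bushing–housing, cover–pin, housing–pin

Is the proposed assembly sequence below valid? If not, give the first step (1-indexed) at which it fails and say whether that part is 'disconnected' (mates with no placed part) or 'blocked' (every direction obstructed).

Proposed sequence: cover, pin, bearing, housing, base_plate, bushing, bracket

1. cover@(0, 0) [-x clear] — {cover}
2. pin@(1, 0) [-y clear] — {cover, pin}
3. bearing@(2, 1) — no placed neighbour ⇒ disconnected

Invalid at step 3 (disconnected)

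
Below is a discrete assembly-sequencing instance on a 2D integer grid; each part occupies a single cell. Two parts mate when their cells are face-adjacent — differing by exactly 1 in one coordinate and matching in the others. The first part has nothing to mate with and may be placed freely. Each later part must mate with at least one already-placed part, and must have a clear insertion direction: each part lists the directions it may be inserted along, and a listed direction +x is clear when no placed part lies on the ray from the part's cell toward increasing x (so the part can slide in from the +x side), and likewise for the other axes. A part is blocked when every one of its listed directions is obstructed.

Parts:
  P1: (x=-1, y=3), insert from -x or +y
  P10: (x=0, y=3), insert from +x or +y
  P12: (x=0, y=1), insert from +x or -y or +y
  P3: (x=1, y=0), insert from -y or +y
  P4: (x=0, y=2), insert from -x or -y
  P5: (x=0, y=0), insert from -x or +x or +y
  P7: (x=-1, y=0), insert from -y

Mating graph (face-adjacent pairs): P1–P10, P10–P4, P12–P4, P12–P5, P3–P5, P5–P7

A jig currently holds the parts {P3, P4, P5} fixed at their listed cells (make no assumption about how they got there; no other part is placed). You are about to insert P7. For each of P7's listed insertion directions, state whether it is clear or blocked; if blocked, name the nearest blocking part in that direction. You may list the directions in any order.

-y: clear

-y: ray from P7(-1, 0) has no placed part ⇒ clear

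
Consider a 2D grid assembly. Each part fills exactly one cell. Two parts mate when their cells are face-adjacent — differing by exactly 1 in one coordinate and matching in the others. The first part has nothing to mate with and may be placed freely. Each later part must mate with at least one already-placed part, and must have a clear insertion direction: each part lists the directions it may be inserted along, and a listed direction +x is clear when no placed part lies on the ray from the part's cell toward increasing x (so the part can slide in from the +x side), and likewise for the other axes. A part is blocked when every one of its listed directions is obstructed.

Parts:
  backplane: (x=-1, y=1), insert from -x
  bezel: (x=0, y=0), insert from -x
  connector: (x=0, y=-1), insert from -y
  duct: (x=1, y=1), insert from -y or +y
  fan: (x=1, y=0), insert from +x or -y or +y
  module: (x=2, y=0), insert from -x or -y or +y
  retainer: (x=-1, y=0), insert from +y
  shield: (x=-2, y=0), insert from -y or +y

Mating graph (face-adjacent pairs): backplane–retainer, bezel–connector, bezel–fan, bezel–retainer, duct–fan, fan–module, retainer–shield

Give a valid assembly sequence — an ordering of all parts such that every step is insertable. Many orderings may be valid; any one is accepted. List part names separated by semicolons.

1. duct@(1, 1) [-y clear] — {duct}
2. fan@(1, 0) [+x clear] — {duct, fan}
3. module@(2, 0) [-y clear] — {duct, fan, module}
4. bezel@(0, 0) [-x clear] — {bezel, duct, fan, module}
5. retainer@(-1, 0) [+y clear] — {bezel, duct, fan, module, retainer}
6. backplane@(-1, 1) [-x clear] — {backplane, bezel, duct, fan, module, retainer}
7. connector@(0, -1) [-y clear] — {backplane, bezel, connector, duct, fan, module, retainer}
8. shield@(-2, 0) [-y clear] — {backplane, bezel, connector, duct, fan, module, retainer, shield}

duct; fan; module; bezel; retainer; backplane; connector; shield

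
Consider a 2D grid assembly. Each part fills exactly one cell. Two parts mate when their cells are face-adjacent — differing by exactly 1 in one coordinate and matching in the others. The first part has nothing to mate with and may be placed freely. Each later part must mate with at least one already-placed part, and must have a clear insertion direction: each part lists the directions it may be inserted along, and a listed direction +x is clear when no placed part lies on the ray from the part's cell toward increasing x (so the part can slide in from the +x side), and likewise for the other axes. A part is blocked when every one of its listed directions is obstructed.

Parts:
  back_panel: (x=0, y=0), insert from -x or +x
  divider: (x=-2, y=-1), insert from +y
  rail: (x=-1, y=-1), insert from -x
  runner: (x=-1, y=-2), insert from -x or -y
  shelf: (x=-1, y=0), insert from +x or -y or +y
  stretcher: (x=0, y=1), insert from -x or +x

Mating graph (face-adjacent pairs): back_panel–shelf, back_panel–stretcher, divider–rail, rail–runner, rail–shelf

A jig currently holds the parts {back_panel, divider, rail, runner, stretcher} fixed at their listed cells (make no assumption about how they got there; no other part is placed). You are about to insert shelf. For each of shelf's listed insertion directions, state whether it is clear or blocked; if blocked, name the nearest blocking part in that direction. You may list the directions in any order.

+x: nearest on ray is back_panel@(0, 0) ⇒ blocked
-y: nearest on ray is rail@(-1, -1) ⇒ blocked
+y: ray from shelf(-1, 0) has no placed part ⇒ clear

+x: blocked by back_panel; +y: clear; -y: blocked by rail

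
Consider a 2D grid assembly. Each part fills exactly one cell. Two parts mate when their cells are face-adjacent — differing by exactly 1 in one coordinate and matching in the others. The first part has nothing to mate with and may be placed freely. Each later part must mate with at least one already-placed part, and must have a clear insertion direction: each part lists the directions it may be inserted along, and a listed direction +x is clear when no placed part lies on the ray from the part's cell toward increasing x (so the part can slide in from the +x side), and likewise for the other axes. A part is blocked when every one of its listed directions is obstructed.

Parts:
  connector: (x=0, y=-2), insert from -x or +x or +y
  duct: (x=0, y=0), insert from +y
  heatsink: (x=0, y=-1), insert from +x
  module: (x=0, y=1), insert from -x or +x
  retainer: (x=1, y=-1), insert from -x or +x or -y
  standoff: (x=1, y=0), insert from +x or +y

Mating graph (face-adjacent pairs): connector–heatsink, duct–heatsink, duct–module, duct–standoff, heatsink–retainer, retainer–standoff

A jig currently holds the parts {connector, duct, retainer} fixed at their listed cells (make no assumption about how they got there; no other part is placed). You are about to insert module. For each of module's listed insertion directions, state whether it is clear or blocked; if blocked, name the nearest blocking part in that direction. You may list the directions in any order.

-x: ray from module(0, 1) has no placed part ⇒ clear
+x: ray from module(0, 1) has no placed part ⇒ clear

+x: clear; -x: clear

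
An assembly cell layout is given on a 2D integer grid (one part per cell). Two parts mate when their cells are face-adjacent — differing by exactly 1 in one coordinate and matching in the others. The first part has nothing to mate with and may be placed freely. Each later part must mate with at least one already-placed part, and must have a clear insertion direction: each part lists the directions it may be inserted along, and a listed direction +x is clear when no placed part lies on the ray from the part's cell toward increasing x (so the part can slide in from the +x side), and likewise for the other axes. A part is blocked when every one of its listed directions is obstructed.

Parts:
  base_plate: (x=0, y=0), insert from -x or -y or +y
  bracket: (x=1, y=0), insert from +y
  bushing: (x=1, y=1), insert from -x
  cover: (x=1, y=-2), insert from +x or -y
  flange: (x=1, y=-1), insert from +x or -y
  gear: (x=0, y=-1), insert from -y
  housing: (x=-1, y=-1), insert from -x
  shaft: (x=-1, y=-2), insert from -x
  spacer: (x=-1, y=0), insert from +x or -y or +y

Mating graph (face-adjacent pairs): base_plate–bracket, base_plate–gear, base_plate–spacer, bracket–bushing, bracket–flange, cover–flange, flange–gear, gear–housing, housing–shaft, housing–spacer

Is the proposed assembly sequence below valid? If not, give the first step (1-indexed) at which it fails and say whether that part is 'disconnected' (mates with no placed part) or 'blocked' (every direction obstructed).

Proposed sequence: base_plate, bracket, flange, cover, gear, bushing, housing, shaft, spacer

1. base_plate@(0, 0) [-x clear] — {base_plate}
2. bracket@(1, 0) [+y clear] — {base_plate, bracket}
3. flange@(1, -1) [+x clear] — {base_plate, bracket, flange}
4. cover@(1, -2) [+x clear] — {base_plate, bracket, cover, flange}
5. gear@(0, -1) [-y clear] — {base_plate, bracket, cover, flange, gear}
6. bushing@(1, 1) [-x clear] — {base_plate, bracket, bushing, cover, flange, gear}
7. housing@(-1, -1) [-x clear] — {base_plate, bracket, bushing, cover, flange, gear, housing}
8. shaft@(-1, -2) [-x clear] — {base_plate, bracket, bushing, cover, flange, gear, housing, shaft}
9. spacer@(-1, 0) [+y clear] — {base_plate, bracket, bushing, cover, flange, gear, housing, shaft, spacer}

Valid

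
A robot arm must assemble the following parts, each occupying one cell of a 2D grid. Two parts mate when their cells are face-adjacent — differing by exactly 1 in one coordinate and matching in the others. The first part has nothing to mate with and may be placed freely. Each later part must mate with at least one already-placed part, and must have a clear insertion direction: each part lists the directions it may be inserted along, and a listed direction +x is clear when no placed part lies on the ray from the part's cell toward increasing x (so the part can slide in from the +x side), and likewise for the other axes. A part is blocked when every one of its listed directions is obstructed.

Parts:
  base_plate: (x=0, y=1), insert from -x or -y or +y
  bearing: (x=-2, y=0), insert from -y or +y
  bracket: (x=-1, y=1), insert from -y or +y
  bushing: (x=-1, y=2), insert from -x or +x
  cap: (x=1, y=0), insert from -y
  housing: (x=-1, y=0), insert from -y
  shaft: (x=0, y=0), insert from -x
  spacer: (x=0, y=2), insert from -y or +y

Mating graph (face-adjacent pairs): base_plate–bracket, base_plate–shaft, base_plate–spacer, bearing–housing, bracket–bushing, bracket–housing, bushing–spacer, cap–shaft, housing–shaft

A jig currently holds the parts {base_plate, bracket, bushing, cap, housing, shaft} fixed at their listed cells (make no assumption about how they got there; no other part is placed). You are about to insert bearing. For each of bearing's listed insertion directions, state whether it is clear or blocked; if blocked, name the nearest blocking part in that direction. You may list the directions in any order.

-y: ray from bearing(-2, 0) has no placed part ⇒ clear
+y: ray from bearing(-2, 0) has no placed part ⇒ clear

+y: clear; -y: clear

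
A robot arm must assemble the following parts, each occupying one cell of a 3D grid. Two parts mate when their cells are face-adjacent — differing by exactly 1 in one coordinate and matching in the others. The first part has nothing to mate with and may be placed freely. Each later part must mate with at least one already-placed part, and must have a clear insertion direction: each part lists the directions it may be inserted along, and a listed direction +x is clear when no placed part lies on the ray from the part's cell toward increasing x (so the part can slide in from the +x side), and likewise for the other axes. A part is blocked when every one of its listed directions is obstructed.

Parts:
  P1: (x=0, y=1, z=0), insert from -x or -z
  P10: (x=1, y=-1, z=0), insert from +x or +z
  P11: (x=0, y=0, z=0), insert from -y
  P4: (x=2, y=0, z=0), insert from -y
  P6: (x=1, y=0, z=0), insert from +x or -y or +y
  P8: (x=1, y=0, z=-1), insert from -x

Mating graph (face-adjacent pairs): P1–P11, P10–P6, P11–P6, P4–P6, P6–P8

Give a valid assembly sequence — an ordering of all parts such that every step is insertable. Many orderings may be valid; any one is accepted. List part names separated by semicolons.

P11; P6; P4; P10; P1; P8

1. P11@(0, 0, 0) [-y clear] — {P11}
2. P6@(1, 0, 0) [+x clear] — {P11, P6}
3. P4@(2, 0, 0) [-y clear] — {P11, P4, P6}
4. P10@(1, -1, 0) [+x clear] — {P10, P11, P4, P6}
5. P1@(0, 1, 0) [-x clear] — {P1, P10, P11, P4, P6}
6. P8@(1, 0, -1) [-x clear] — {P1, P10, P11, P4, P6, P8}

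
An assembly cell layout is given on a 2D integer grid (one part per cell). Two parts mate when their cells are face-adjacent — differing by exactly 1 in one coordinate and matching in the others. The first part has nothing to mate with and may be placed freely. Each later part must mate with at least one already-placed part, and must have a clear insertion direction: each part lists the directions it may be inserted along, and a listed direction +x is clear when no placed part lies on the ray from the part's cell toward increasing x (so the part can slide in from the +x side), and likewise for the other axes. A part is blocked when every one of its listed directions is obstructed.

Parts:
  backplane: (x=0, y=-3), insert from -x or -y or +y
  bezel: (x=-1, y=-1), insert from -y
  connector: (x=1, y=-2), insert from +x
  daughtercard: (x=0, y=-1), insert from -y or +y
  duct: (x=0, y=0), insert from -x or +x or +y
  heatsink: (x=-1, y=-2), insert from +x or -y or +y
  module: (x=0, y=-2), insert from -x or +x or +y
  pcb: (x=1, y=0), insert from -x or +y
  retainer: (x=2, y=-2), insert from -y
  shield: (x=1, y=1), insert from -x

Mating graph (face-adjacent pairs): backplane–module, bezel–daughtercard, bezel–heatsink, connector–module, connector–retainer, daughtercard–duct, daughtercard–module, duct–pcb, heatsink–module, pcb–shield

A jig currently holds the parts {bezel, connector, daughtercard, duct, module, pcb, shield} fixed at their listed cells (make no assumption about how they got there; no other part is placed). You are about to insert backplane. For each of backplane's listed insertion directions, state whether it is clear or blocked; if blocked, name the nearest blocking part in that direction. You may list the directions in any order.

+y: blocked by module; -x: clear; -y: clear

-x: ray from backplane(0, -3) has no placed part ⇒ clear
-y: ray from backplane(0, -3) has no placed part ⇒ clear
+y: nearest on ray is module@(0, -2) ⇒ blocked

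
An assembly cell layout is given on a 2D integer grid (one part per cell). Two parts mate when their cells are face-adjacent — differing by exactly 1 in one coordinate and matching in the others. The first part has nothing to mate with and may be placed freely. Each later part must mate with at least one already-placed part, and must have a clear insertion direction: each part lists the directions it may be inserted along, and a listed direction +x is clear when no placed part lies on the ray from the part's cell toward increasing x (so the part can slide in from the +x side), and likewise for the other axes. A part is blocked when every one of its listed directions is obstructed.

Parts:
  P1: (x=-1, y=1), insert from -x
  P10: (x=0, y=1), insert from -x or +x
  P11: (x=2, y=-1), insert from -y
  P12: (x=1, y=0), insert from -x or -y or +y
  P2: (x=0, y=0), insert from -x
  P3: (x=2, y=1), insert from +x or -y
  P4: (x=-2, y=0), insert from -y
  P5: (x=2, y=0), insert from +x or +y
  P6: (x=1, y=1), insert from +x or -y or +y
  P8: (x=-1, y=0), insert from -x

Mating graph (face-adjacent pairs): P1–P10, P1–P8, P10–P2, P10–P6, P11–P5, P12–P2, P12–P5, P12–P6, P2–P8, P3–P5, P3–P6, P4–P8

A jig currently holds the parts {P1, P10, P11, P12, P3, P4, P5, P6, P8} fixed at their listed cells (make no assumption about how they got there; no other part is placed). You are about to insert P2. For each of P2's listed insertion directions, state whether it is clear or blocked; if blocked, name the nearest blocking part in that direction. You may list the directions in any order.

-x: blocked by P8

-x: nearest on ray is P8@(-1, 0) ⇒ blocked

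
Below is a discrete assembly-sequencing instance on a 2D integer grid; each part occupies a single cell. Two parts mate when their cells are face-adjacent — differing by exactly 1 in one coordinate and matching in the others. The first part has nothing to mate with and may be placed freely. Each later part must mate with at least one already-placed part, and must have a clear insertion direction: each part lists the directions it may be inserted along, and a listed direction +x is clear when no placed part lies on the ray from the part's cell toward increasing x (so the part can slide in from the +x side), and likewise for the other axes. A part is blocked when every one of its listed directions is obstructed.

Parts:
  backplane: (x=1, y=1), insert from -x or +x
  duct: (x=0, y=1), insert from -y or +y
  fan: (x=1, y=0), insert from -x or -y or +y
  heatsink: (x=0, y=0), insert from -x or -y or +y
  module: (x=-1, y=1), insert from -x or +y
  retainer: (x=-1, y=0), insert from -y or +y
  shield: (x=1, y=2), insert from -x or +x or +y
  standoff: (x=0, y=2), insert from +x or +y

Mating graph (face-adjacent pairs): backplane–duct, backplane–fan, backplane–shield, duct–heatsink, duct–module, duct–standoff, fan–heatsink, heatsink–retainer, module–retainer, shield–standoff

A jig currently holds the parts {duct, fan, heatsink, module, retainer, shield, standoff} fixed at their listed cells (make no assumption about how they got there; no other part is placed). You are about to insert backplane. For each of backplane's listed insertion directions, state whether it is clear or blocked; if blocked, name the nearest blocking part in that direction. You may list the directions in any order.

+x: clear; -x: blocked by duct

-x: nearest on ray is duct@(0, 1) ⇒ blocked
+x: ray from backplane(1, 1) has no placed part ⇒ clear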